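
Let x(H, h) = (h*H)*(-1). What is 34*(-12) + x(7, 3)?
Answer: -429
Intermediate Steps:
x(H, h) = -H*h (x(H, h) = (H*h)*(-1) = -H*h)
34*(-12) + x(7, 3) = 34*(-12) - 1*7*3 = -408 - 21 = -429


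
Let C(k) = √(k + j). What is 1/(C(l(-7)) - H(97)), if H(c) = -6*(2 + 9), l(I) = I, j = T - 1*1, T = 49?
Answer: 66/4315 - √41/4315 ≈ 0.013812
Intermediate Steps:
j = 48 (j = 49 - 1*1 = 49 - 1 = 48)
H(c) = -66 (H(c) = -6*11 = -66)
C(k) = √(48 + k) (C(k) = √(k + 48) = √(48 + k))
1/(C(l(-7)) - H(97)) = 1/(√(48 - 7) - 1*(-66)) = 1/(√41 + 66) = 1/(66 + √41)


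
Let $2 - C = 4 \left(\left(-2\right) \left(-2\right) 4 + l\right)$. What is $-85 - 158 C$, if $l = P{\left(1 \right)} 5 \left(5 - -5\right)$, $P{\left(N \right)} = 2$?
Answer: $72911$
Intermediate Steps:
$l = 100$ ($l = 2 \cdot 5 \left(5 - -5\right) = 10 \left(5 + 5\right) = 10 \cdot 10 = 100$)
$C = -462$ ($C = 2 - 4 \left(\left(-2\right) \left(-2\right) 4 + 100\right) = 2 - 4 \left(4 \cdot 4 + 100\right) = 2 - 4 \left(16 + 100\right) = 2 - 4 \cdot 116 = 2 - 464 = -462$)
$-85 - 158 C = -85 - -72996 = -85 + 72996 = 72911$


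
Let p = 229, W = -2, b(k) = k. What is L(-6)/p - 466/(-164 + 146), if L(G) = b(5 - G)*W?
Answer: 53159/2061 ≈ 25.793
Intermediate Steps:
L(G) = -10 + 2*G (L(G) = (5 - G)*(-2) = -10 + 2*G)
L(-6)/p - 466/(-164 + 146) = (-10 + 2*(-6))/229 - 466/(-164 + 146) = (-10 - 12)*(1/229) - 466/(-18) = -22*1/229 - 466*(-1/18) = -22/229 + 233/9 = 53159/2061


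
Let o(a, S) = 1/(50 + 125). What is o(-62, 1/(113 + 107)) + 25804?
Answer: 4515701/175 ≈ 25804.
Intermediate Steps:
o(a, S) = 1/175
o(-62, 1/(113 + 107)) + 25804 = 1/175 + 25804 = 4515701/175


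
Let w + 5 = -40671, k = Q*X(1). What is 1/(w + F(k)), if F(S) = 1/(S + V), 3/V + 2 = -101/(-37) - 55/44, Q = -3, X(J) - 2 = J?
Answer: -1137/46248689 ≈ -2.4584e-5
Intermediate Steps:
X(J) = 2 + J
V = -444/77 (V = 3/(-2 + (-101/(-37) - 55/44)) = 3/(-2 + (-101*(-1/37) - 55*1/44)) = 3/(-2 + (101/37 - 5/4)) = 3/(-2 + 219/148) = 3/(-77/148) = 3*(-148/77) = -444/77 ≈ -5.7662)
k = -9 (k = -3*(2 + 1) = -3*3 = -9)
w = -40676 (w = -5 - 40671 = -40676)
F(S) = 1/(-444/77 + S) (F(S) = 1/(S - 444/77) = 1/(-444/77 + S))
1/(w + F(k)) = 1/(-40676 + 77/(-444 + 77*(-9))) = 1/(-40676 + 77/(-444 - 693)) = 1/(-40676 + 77/(-1137)) = 1/(-40676 + 77*(-1/1137)) = 1/(-40676 - 77/1137) = 1/(-46248689/1137) = -1137/46248689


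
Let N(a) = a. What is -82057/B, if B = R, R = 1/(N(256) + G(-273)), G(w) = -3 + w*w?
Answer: -6136386574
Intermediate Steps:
G(w) = -3 + w**2
R = 1/74782 (R = 1/(256 + (-3 + (-273)**2)) = 1/(256 + (-3 + 74529)) = 1/(256 + 74526) = 1/74782 ≈ 1.3372e-5)
B = 1/74782 ≈ 1.3372e-5
-82057/B = -82057/1/74782 = -82057*74782 = -6136386574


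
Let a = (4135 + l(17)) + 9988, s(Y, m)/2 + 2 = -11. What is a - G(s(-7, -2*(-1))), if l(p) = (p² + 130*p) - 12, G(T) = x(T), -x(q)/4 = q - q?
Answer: 16610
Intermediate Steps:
x(q) = 0 (x(q) = -4*(q - q) = -4*0 = 0)
s(Y, m) = -26 (s(Y, m) = -4 + 2*(-11) = -4 - 22 = -26)
G(T) = 0
l(p) = -12 + p² + 130*p
a = 16610 (a = (4135 + (-12 + 17² + 130*17)) + 9988 = (4135 + (-12 + 289 + 2210)) + 9988 = (4135 + 2487) + 9988 = 6622 + 9988 = 16610)
a - G(s(-7, -2*(-1))) = 16610 - 1*0 = 16610 + 0 = 16610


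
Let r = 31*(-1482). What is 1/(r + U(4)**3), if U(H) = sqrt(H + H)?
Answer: -22971/1055333426 - 4*sqrt(2)/527666713 ≈ -2.1777e-5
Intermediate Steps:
U(H) = sqrt(2)*sqrt(H) (U(H) = sqrt(2*H) = sqrt(2)*sqrt(H))
r = -45942
1/(r + U(4)**3) = 1/(-45942 + (sqrt(2)*sqrt(4))**3) = 1/(-45942 + (sqrt(2)*2)**3) = 1/(-45942 + (2*sqrt(2))**3) = 1/(-45942 + 16*sqrt(2))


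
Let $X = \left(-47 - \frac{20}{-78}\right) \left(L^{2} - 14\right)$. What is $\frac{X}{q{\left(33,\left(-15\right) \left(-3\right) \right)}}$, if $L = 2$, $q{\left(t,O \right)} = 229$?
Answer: $\frac{18230}{8931} \approx 2.0412$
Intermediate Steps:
$X = \frac{18230}{39}$ ($X = \left(-47 - \frac{20}{-78}\right) \left(2^{2} - 14\right) = \left(-47 - - \frac{10}{39}\right) \left(4 - 14\right) = \left(-47 + \frac{10}{39}\right) \left(-10\right) = \left(- \frac{1823}{39}\right) \left(-10\right) = \frac{18230}{39} \approx 467.44$)
$\frac{X}{q{\left(33,\left(-15\right) \left(-3\right) \right)}} = \frac{18230}{39 \cdot 229} = \frac{18230}{39} \cdot \frac{1}{229} = \frac{18230}{8931}$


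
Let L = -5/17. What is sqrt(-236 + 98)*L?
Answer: -5*I*sqrt(138)/17 ≈ -3.4551*I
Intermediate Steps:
L = -5/17 (L = -5*1/17 = -5/17 ≈ -0.29412)
sqrt(-236 + 98)*L = sqrt(-236 + 98)*(-5/17) = sqrt(-138)*(-5/17) = (I*sqrt(138))*(-5/17) = -5*I*sqrt(138)/17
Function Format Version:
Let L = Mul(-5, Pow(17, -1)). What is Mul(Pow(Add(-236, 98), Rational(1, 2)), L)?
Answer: Mul(Rational(-5, 17), I, Pow(138, Rational(1, 2))) ≈ Mul(-3.4551, I)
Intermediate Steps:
L = Rational(-5, 17) (L = Mul(-5, Rational(1, 17)) = Rational(-5, 17) ≈ -0.29412)
Mul(Pow(Add(-236, 98), Rational(1, 2)), L) = Mul(Pow(Add(-236, 98), Rational(1, 2)), Rational(-5, 17)) = Mul(Pow(-138, Rational(1, 2)), Rational(-5, 17)) = Mul(Mul(I, Pow(138, Rational(1, 2))), Rational(-5, 17)) = Mul(Rational(-5, 17), I, Pow(138, Rational(1, 2)))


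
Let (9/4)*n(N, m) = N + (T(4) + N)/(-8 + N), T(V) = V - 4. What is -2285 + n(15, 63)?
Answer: -47825/21 ≈ -2277.4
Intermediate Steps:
T(V) = -4 + V
n(N, m) = 4*N/9 + 4*N/(9*(-8 + N)) (n(N, m) = 4*(N + ((-4 + 4) + N)/(-8 + N))/9 = 4*(N + (0 + N)/(-8 + N))/9 = 4*(N + N/(-8 + N))/9 = 4*N/9 + 4*N/(9*(-8 + N)))
-2285 + n(15, 63) = -2285 + (4/9)*15*(-7 + 15)/(-8 + 15) = -2285 + (4/9)*15*8/7 = -2285 + (4/9)*15*(⅐)*8 = -2285 + 160/21 = -47825/21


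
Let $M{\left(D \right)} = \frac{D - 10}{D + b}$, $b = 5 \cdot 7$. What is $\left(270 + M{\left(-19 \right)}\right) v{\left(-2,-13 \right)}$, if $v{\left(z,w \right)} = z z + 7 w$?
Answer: $- \frac{373317}{16} \approx -23332.0$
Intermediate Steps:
$v{\left(z,w \right)} = z^{2} + 7 w$
$b = 35$
$M{\left(D \right)} = \frac{-10 + D}{35 + D}$ ($M{\left(D \right)} = \frac{D - 10}{D + 35} = \frac{-10 + D}{35 + D}$)
$\left(270 + M{\left(-19 \right)}\right) v{\left(-2,-13 \right)} = \left(270 + \frac{-10 - 19}{35 - 19}\right) \left(\left(-2\right)^{2} + 7 \left(-13\right)\right) = \left(270 + \frac{1}{16} \left(-29\right)\right) \left(4 - 91\right) = \left(270 + \frac{1}{16} \left(-29\right)\right) \left(-87\right) = \left(270 - \frac{29}{16}\right) \left(-87\right) = \frac{4291}{16} \left(-87\right) = - \frac{373317}{16}$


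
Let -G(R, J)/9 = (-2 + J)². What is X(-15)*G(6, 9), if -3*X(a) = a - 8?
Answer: -3381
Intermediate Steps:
X(a) = 8/3 - a/3 (X(a) = -(a - 8)/3 = -(-8 + a)/3 = 8/3 - a/3)
G(R, J) = -9*(-2 + J)²
X(-15)*G(6, 9) = (8/3 - ⅓*(-15))*(-9*(-2 + 9)²) = (8/3 + 5)*(-9*7²) = 23*(-9*49)/3 = (23/3)*(-441) = -3381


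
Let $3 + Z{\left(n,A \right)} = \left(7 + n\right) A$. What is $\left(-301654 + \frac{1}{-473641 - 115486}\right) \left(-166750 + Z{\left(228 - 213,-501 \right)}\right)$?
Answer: $\frac{31592842542388725}{589127} \approx 5.3627 \cdot 10^{10}$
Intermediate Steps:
$Z{\left(n,A \right)} = -3 + A \left(7 + n\right)$ ($Z{\left(n,A \right)} = -3 + \left(7 + n\right) A = -3 + A \left(7 + n\right)$)
$\left(-301654 + \frac{1}{-473641 - 115486}\right) \left(-166750 + Z{\left(228 - 213,-501 \right)}\right) = \left(-301654 + \frac{1}{-473641 - 115486}\right) \left(-166750 - \left(3510 + 501 \left(228 - 213\right)\right)\right) = \left(-301654 + \frac{1}{-589127}\right) \left(-166750 - \left(3510 + 501 \left(228 - 213\right)\right)\right) = \left(-301654 - \frac{1}{589127}\right) \left(-166750 - 11025\right) = - \frac{177712516059 \left(-166750 - 11025\right)}{589127} = \left(- \frac{177712516059}{589127}\right) \left(-177775\right) = \frac{31592842542388725}{589127}$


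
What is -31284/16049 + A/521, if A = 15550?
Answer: 21205726/760139 ≈ 27.897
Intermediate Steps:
-31284/16049 + A/521 = -31284/16049 + 15550/521 = -31284*1/16049 + 15550*(1/521) = -2844/1459 + 15550/521 = 21205726/760139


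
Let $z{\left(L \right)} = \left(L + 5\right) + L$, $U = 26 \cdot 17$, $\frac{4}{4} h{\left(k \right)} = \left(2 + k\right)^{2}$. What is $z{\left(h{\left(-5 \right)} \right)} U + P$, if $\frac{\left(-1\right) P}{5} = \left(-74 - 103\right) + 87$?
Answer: $10616$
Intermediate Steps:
$h{\left(k \right)} = \left(2 + k\right)^{2}$
$U = 442$
$P = 450$ ($P = - 5 \left(\left(-74 - 103\right) + 87\right) = - 5 \left(-177 + 87\right) = \left(-5\right) \left(-90\right) = 450$)
$z{\left(L \right)} = 5 + 2 L$ ($z{\left(L \right)} = \left(5 + L\right) + L = 5 + 2 L$)
$z{\left(h{\left(-5 \right)} \right)} U + P = \left(5 + 2 \left(2 - 5\right)^{2}\right) 442 + 450 = \left(5 + 2 \left(-3\right)^{2}\right) 442 + 450 = \left(5 + 2 \cdot 9\right) 442 + 450 = \left(5 + 18\right) 442 + 450 = 23 \cdot 442 + 450 = 10166 + 450 = 10616$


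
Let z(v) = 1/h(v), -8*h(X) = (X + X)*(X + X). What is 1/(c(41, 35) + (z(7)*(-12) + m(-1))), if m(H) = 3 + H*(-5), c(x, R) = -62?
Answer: -49/2622 ≈ -0.018688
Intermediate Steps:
h(X) = -X²/2 (h(X) = -(X + X)*(X + X)/8 = -2*X*2*X/8 = -X²/2)
m(H) = 3 - 5*H
z(v) = -2/v² (z(v) = 1/(-v²/2) = 1*(-2/v²) = -2/v²)
1/(c(41, 35) + (z(7)*(-12) + m(-1))) = 1/(-62 + (-2/7²*(-12) + (3 - 5*(-1)))) = 1/(-62 + (-2*1/49*(-12) + (3 + 5))) = 1/(-62 + (-2/49*(-12) + 8)) = 1/(-62 + (24/49 + 8)) = 1/(-62 + 416/49) = 1/(-2622/49) = -49/2622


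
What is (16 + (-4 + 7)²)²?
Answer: 625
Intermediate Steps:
(16 + (-4 + 7)²)² = (16 + 3²)² = (16 + 9)² = 25² = 625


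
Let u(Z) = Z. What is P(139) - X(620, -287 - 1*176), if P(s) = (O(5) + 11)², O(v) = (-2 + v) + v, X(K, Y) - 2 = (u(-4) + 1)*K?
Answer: 2219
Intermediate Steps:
X(K, Y) = 2 - 3*K (X(K, Y) = 2 + (-4 + 1)*K = 2 - 3*K)
O(v) = -2 + 2*v
P(s) = 361 (P(s) = ((-2 + 2*5) + 11)² = ((-2 + 10) + 11)² = (8 + 11)² = 19² = 361)
P(139) - X(620, -287 - 1*176) = 361 - (2 - 3*620) = 361 - (2 - 1860) = 361 - 1*(-1858) = 361 + 1858 = 2219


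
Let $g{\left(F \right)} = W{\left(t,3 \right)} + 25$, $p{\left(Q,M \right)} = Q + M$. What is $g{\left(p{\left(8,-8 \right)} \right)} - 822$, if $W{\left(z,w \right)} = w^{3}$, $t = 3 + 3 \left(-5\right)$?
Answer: $-770$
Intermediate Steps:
$t = -12$ ($t = 3 - 15 = -12$)
$p{\left(Q,M \right)} = M + Q$
$g{\left(F \right)} = 52$ ($g{\left(F \right)} = 3^{3} + 25 = 27 + 25 = 52$)
$g{\left(p{\left(8,-8 \right)} \right)} - 822 = 52 - 822 = -770$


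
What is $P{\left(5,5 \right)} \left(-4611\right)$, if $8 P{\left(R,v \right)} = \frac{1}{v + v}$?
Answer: $- \frac{4611}{80} \approx -57.638$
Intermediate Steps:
$P{\left(R,v \right)} = \frac{1}{16 v}$ ($P{\left(R,v \right)} = \frac{1}{8 \left(v + v\right)} = \frac{1}{8 \cdot 2 v} = \frac{\frac{1}{2} \frac{1}{v}}{8} = \frac{1}{16 v}$)
$P{\left(5,5 \right)} \left(-4611\right) = \frac{1}{16 \cdot 5} \left(-4611\right) = \frac{1}{16} \cdot \frac{1}{5} \left(-4611\right) = \frac{1}{80} \left(-4611\right) = - \frac{4611}{80}$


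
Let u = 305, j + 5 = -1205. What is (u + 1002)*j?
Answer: -1581470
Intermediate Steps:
j = -1210 (j = -5 - 1205 = -1210)
(u + 1002)*j = (305 + 1002)*(-1210) = 1307*(-1210) = -1581470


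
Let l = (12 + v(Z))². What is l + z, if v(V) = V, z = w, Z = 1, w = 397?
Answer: 566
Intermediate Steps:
z = 397
l = 169 (l = (12 + 1)² = 13² = 169)
l + z = 169 + 397 = 566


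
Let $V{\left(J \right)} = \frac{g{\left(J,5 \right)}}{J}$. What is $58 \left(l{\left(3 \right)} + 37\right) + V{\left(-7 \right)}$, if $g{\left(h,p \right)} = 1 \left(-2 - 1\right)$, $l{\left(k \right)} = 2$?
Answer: $\frac{15837}{7} \approx 2262.4$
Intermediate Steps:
$g{\left(h,p \right)} = -3$ ($g{\left(h,p \right)} = 1 \left(-3\right) = -3$)
$V{\left(J \right)} = - \frac{3}{J}$
$58 \left(l{\left(3 \right)} + 37\right) + V{\left(-7 \right)} = 58 \left(2 + 37\right) - \frac{3}{-7} = 58 \cdot 39 - - \frac{3}{7} = 2262 + \frac{3}{7} = \frac{15837}{7}$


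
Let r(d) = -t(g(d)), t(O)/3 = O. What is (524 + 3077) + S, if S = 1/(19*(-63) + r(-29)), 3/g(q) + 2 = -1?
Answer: 4299593/1194 ≈ 3601.0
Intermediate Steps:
g(q) = -1 (g(q) = 3/(-2 - 1) = 3/(-3) = 3*(-⅓) = -1)
t(O) = 3*O
r(d) = 3 (r(d) = -3*(-1) = -1*(-3) = 3)
S = -1/1194 (S = 1/(19*(-63) + 3) = 1/(-1197 + 3) = 1/(-1194) = -1/1194 ≈ -0.00083752)
(524 + 3077) + S = (524 + 3077) - 1/1194 = 3601 - 1/1194 = 4299593/1194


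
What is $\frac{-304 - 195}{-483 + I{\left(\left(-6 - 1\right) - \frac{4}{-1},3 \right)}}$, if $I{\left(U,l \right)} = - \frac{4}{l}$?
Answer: $\frac{1497}{1453} \approx 1.0303$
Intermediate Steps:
$\frac{-304 - 195}{-483 + I{\left(\left(-6 - 1\right) - \frac{4}{-1},3 \right)}} = \frac{-304 - 195}{-483 - \frac{4}{3}} = - \frac{499}{-483 - \frac{4}{3}} = - \frac{499}{- \frac{1453}{3}} = \left(-499\right) \left(- \frac{3}{1453}\right) = \frac{1497}{1453}$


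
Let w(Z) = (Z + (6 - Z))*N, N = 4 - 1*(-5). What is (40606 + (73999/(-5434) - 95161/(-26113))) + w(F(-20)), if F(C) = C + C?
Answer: 5768159156707/141898042 ≈ 40650.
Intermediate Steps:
F(C) = 2*C
N = 9 (N = 4 + 5 = 9)
w(Z) = 54 (w(Z) = (Z + (6 - Z))*9 = 6*9 = 54)
(40606 + (73999/(-5434) - 95161/(-26113))) + w(F(-20)) = (40606 + (73999/(-5434) - 95161/(-26113))) + 54 = (40606 + (73999*(-1/5434) - 95161*(-1/26113))) + 54 = (40606 + (-73999/5434 + 95161/26113)) + 54 = (40606 - 1415231013/141898042) + 54 = 5760496662439/141898042 + 54 = 5768159156707/141898042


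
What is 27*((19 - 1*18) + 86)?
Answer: 2349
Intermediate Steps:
27*((19 - 1*18) + 86) = 27*((19 - 18) + 86) = 27*(1 + 86) = 27*87 = 2349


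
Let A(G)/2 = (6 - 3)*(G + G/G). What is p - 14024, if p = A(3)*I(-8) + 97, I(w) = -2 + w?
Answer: -14167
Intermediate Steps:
A(G) = 6 + 6*G (A(G) = 2*((6 - 3)*(G + G/G)) = 2*(3*(G + 1)) = 2*(3*(1 + G)) = 2*(3 + 3*G) = 6 + 6*G)
p = -143 (p = (6 + 6*3)*(-2 - 8) + 97 = (6 + 18)*(-10) + 97 = 24*(-10) + 97 = -240 + 97 = -143)
p - 14024 = -143 - 14024 = -14167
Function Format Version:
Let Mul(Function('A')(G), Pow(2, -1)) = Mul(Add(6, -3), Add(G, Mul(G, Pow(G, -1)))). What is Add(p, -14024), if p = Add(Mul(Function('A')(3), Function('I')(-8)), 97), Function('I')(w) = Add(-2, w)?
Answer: -14167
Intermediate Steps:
Function('A')(G) = Add(6, Mul(6, G)) (Function('A')(G) = Mul(2, Mul(Add(6, -3), Add(G, Mul(G, Pow(G, -1))))) = Mul(2, Mul(3, Add(G, 1))) = Mul(2, Mul(3, Add(1, G))) = Mul(2, Add(3, Mul(3, G))) = Add(6, Mul(6, G)))
p = -143 (p = Add(Mul(Add(6, Mul(6, 3)), Add(-2, -8)), 97) = Add(Mul(Add(6, 18), -10), 97) = Add(Mul(24, -10), 97) = Add(-240, 97) = -143)
Add(p, -14024) = Add(-143, -14024) = -14167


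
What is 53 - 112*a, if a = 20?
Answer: -2187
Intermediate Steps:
53 - 112*a = 53 - 112*20 = 53 - 2240 = -2187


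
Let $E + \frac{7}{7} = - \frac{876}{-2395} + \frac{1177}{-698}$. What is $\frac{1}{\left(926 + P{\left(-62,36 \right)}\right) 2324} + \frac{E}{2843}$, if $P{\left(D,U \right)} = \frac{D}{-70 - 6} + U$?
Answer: $- \frac{41207348715392}{50513881044385955} \approx -0.00081576$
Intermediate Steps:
$E = - \frac{3879177}{1671710}$ ($E = -1 + \left(- \frac{876}{-2395} + \frac{1177}{-698}\right) = -1 + \left(\left(-876\right) \left(- \frac{1}{2395}\right) + 1177 \left(- \frac{1}{698}\right)\right) = -1 + \left(\frac{876}{2395} - \frac{1177}{698}\right) = -1 - \frac{2207467}{1671710} = - \frac{3879177}{1671710} \approx -2.3205$)
$P{\left(D,U \right)} = U - \frac{D}{76}$ ($P{\left(D,U \right)} = \frac{D}{-76} + U = - \frac{D}{76} + U = U - \frac{D}{76}$)
$\frac{1}{\left(926 + P{\left(-62,36 \right)}\right) 2324} + \frac{E}{2843} = \frac{1}{\left(926 + \left(36 - - \frac{31}{38}\right)\right) 2324} - \frac{3879177}{1671710 \cdot 2843} = \frac{1}{926 + \left(36 + \frac{31}{38}\right)} \frac{1}{2324} - \frac{3879177}{4752671530} = \frac{1}{926 + \frac{1399}{38}} \cdot \frac{1}{2324} - \frac{3879177}{4752671530} = \frac{1}{\frac{36587}{38}} \cdot \frac{1}{2324} - \frac{3879177}{4752671530} = \frac{38}{36587} \cdot \frac{1}{2324} - \frac{3879177}{4752671530} = \frac{19}{42514094} - \frac{3879177}{4752671530} = - \frac{41207348715392}{50513881044385955}$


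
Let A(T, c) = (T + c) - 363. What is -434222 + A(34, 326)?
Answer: -434225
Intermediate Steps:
A(T, c) = -363 + T + c
-434222 + A(34, 326) = -434222 + (-363 + 34 + 326) = -434222 - 3 = -434225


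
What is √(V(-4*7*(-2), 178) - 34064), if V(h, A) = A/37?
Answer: I*√46627030/37 ≈ 184.55*I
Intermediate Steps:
V(h, A) = A/37 (V(h, A) = A*(1/37) = A/37)
√(V(-4*7*(-2), 178) - 34064) = √((1/37)*178 - 34064) = √(178/37 - 34064) = √(-1260190/37) = I*√46627030/37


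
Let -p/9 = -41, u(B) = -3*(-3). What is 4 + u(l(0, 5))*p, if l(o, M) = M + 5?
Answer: 3325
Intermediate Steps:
l(o, M) = 5 + M
u(B) = 9
p = 369 (p = -9*(-41) = 369)
4 + u(l(0, 5))*p = 4 + 9*369 = 4 + 3321 = 3325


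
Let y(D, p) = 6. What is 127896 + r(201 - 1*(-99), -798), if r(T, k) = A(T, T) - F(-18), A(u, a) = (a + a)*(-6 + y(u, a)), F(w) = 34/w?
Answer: 1151081/9 ≈ 1.2790e+5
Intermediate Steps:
A(u, a) = 0 (A(u, a) = (a + a)*(-6 + 6) = (2*a)*0 = 0)
r(T, k) = 17/9 (r(T, k) = 0 - 34/(-18) = 0 - 34*(-1)/18 = 0 - 1*(-17/9) = 0 + 17/9 = 17/9)
127896 + r(201 - 1*(-99), -798) = 127896 + 17/9 = 1151081/9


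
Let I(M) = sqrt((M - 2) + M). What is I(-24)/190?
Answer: I*sqrt(2)/38 ≈ 0.037216*I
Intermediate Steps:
I(M) = sqrt(-2 + 2*M) (I(M) = sqrt((-2 + M) + M) = sqrt(-2 + 2*M))
I(-24)/190 = sqrt(-2 + 2*(-24))/190 = sqrt(-2 - 48)*(1/190) = sqrt(-50)*(1/190) = (5*I*sqrt(2))*(1/190) = I*sqrt(2)/38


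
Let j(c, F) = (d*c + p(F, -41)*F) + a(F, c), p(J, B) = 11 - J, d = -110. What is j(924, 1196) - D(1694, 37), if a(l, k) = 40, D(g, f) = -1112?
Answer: -1517748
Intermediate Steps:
j(c, F) = 40 - 110*c + F*(11 - F) (j(c, F) = (-110*c + (11 - F)*F) + 40 = (-110*c + F*(11 - F)) + 40 = 40 - 110*c + F*(11 - F))
j(924, 1196) - D(1694, 37) = (40 - 110*924 - 1*1196*(-11 + 1196)) - 1*(-1112) = (40 - 101640 - 1*1196*1185) + 1112 = (40 - 101640 - 1417260) + 1112 = -1518860 + 1112 = -1517748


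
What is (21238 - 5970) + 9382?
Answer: 24650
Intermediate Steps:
(21238 - 5970) + 9382 = 15268 + 9382 = 24650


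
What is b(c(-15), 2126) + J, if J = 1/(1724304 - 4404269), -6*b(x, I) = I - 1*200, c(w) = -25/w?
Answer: -860268766/2679965 ≈ -321.00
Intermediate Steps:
b(x, I) = 100/3 - I/6 (b(x, I) = -(I - 1*200)/6 = -(I - 200)/6 = -(-200 + I)/6 = 100/3 - I/6)
J = -1/2679965 (J = 1/(-2679965) = -1/2679965 ≈ -3.7314e-7)
b(c(-15), 2126) + J = (100/3 - 1/6*2126) - 1/2679965 = (100/3 - 1063/3) - 1/2679965 = -321 - 1/2679965 = -860268766/2679965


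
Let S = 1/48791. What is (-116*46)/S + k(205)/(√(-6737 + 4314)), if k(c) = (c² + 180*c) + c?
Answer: -260348776 - 79130*I*√2423/2423 ≈ -2.6035e+8 - 1607.6*I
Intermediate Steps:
k(c) = c² + 181*c
S = 1/48791 ≈ 2.0496e-5
(-116*46)/S + k(205)/(√(-6737 + 4314)) = (-116*46)/(1/48791) + (205*(181 + 205))/(√(-6737 + 4314)) = -5336*48791 + (205*386)/(√(-2423)) = -260348776 + 79130/((I*√2423)) = -260348776 + 79130*(-I*√2423/2423) = -260348776 - 79130*I*√2423/2423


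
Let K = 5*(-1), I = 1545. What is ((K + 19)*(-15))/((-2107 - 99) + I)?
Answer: 210/661 ≈ 0.31770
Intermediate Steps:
K = -5
((K + 19)*(-15))/((-2107 - 99) + I) = ((-5 + 19)*(-15))/((-2107 - 99) + 1545) = (14*(-15))/(-2206 + 1545) = -210/(-661) = -210*(-1/661) = 210/661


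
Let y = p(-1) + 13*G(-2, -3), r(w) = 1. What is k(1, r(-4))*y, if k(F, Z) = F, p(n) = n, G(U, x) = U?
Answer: -27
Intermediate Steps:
y = -27 (y = -1 + 13*(-2) = -1 - 26 = -27)
k(1, r(-4))*y = 1*(-27) = -27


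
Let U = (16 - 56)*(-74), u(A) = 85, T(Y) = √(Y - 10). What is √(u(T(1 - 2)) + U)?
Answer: √3045 ≈ 55.182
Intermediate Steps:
T(Y) = √(-10 + Y)
U = 2960 (U = -40*(-74) = 2960)
√(u(T(1 - 2)) + U) = √(85 + 2960) = √3045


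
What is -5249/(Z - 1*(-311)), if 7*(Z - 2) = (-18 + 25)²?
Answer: -5249/320 ≈ -16.403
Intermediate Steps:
Z = 9 (Z = 2 + (-18 + 25)²/7 = 2 + (⅐)*7² = 2 + (⅐)*49 = 2 + 7 = 9)
-5249/(Z - 1*(-311)) = -5249/(9 - 1*(-311)) = -5249/(9 + 311) = -5249/320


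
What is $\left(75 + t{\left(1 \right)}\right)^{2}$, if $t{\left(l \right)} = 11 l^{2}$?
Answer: $7396$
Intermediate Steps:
$\left(75 + t{\left(1 \right)}\right)^{2} = \left(75 + 11 \cdot 1^{2}\right)^{2} = \left(75 + 11 \cdot 1\right)^{2} = \left(75 + 11\right)^{2} = 86^{2} = 7396$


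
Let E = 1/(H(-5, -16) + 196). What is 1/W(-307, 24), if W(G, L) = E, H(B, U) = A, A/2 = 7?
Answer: 210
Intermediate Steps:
A = 14 (A = 2*7 = 14)
H(B, U) = 14
E = 1/210 (E = 1/(14 + 196) = 1/210 ≈ 0.0047619)
W(G, L) = 1/210
1/W(-307, 24) = 1/(1/210) = 210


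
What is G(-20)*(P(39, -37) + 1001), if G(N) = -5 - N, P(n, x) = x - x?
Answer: 15015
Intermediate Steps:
P(n, x) = 0
G(-20)*(P(39, -37) + 1001) = (-5 - 1*(-20))*(0 + 1001) = (-5 + 20)*1001 = 15*1001 = 15015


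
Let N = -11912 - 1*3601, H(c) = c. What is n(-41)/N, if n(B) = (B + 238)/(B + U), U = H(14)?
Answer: 197/418851 ≈ 0.00047033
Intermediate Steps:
U = 14
n(B) = (238 + B)/(14 + B) (n(B) = (B + 238)/(B + 14) = (238 + B)/(14 + B))
N = -15513 (N = -11912 - 3601 = -15513)
n(-41)/N = ((238 - 41)/(14 - 41))/(-15513) = (197/(-27))*(-1/15513) = -1/27*197*(-1/15513) = -197/27*(-1/15513) = 197/418851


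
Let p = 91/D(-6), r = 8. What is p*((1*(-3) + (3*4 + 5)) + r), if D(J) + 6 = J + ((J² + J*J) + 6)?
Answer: 91/3 ≈ 30.333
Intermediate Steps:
D(J) = J + 2*J² (D(J) = -6 + (J + ((J² + J*J) + 6)) = -6 + (J + ((J² + J²) + 6)) = -6 + (J + (2*J² + 6)) = -6 + (J + (6 + 2*J²)) = -6 + (6 + J + 2*J²) = J + 2*J²)
p = 91/66 (p = 91/((-6*(1 + 2*(-6)))) = 91/((-6*(1 - 12))) = 91/((-6*(-11))) = 91/66 ≈ 1.3788)
p*((1*(-3) + (3*4 + 5)) + r) = 91*((1*(-3) + (3*4 + 5)) + 8)/66 = 91*((-3 + (12 + 5)) + 8)/66 = 91*((-3 + 17) + 8)/66 = 91*(14 + 8)/66 = (91/66)*22 = 91/3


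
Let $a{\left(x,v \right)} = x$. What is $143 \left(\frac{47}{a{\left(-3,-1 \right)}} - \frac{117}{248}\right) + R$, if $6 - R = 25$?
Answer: $- \frac{1731137}{744} \approx -2326.8$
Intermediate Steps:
$R = -19$ ($R = 6 - 25 = -19$)
$143 \left(\frac{47}{a{\left(-3,-1 \right)}} - \frac{117}{248}\right) + R = 143 \left(\frac{47}{-3} - \frac{117}{248}\right) - 19 = 143 \left(47 \left(- \frac{1}{3}\right) - \frac{117}{248}\right) - 19 = 143 \left(- \frac{47}{3} - \frac{117}{248}\right) - 19 = 143 \left(- \frac{12007}{744}\right) - 19 = - \frac{1717001}{744} - 19 = - \frac{1731137}{744}$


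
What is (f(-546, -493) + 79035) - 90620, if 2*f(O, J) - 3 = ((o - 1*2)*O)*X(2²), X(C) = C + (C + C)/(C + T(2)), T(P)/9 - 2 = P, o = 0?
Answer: -92903/10 ≈ -9290.3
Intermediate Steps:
T(P) = 18 + 9*P
X(C) = C + 2*C/(36 + C) (X(C) = C + (C + C)/(C + (18 + 9*2)) = C + (2*C)/(C + (18 + 18)) = C + (2*C)/(C + 36) = C + (2*C)/(36 + C) = C + 2*C/(36 + C))
f(O, J) = 3/2 - 21*O/5 (f(O, J) = 3/2 + (((0 - 1*2)*O)*(2²*(38 + 2²)/(36 + 2²)))/2 = 3/2 + (((0 - 2)*O)*(4*(38 + 4)/(36 + 4)))/2 = 3/2 + ((-2*O)*(4*42/40))/2 = 3/2 + ((-2*O)*(4*(1/40)*42))/2 = 3/2 + (-2*O*(21/5))/2 = 3/2 + (-42*O/5)/2 = 3/2 - 21*O/5)
(f(-546, -493) + 79035) - 90620 = ((3/2 - 21/5*(-546)) + 79035) - 90620 = ((3/2 + 11466/5) + 79035) - 90620 = (22947/10 + 79035) - 90620 = 813297/10 - 90620 = -92903/10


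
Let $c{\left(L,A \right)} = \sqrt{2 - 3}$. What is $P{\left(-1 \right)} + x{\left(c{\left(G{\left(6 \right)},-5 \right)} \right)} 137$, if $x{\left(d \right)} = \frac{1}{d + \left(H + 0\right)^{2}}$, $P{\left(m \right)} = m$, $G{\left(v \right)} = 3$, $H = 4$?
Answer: $\frac{1935}{257} - \frac{137 i}{257} \approx 7.5292 - 0.53307 i$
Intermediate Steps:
$c{\left(L,A \right)} = i$ ($c{\left(L,A \right)} = \sqrt{-1} = i$)
$x{\left(d \right)} = \frac{1}{16 + d}$ ($x{\left(d \right)} = \frac{1}{d + \left(4 + 0\right)^{2}} = \frac{1}{d + 4^{2}} = \frac{1}{d + 16} = \frac{1}{16 + d}$)
$P{\left(-1 \right)} + x{\left(c{\left(G{\left(6 \right)},-5 \right)} \right)} 137 = -1 + \frac{1}{16 + i} 137 = -1 + \frac{16 - i}{257} \cdot 137 = -1 + \frac{137 \left(16 - i\right)}{257}$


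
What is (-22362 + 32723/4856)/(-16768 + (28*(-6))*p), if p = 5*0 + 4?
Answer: 108557149/84688640 ≈ 1.2818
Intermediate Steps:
p = 4 (p = 0 + 4 = 4)
(-22362 + 32723/4856)/(-16768 + (28*(-6))*p) = (-22362 + 32723/4856)/(-16768 + (28*(-6))*4) = (-22362 + 32723*(1/4856))/(-16768 - 168*4) = (-22362 + 32723/4856)/(-16768 - 672) = -108557149/4856/(-17440) = -108557149/4856*(-1/17440) = 108557149/84688640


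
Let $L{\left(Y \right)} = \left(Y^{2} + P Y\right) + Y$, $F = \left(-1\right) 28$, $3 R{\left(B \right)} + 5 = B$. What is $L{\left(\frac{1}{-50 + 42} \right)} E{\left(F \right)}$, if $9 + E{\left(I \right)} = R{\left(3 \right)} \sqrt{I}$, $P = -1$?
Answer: $- \frac{9}{64} - \frac{i \sqrt{7}}{48} \approx -0.14063 - 0.05512 i$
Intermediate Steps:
$R{\left(B \right)} = - \frac{5}{3} + \frac{B}{3}$
$F = -28$
$L{\left(Y \right)} = Y^{2}$ ($L{\left(Y \right)} = \left(Y^{2} - Y\right) + Y = Y^{2}$)
$E{\left(I \right)} = -9 - \frac{2 \sqrt{I}}{3}$ ($E{\left(I \right)} = -9 + \left(- \frac{5}{3} + \frac{1}{3} \cdot 3\right) \sqrt{I} = -9 + \left(- \frac{5}{3} + 1\right) \sqrt{I} = -9 - \frac{2 \sqrt{I}}{3}$)
$L{\left(\frac{1}{-50 + 42} \right)} E{\left(F \right)} = \left(\frac{1}{-50 + 42}\right)^{2} \left(-9 - \frac{2 \sqrt{-28}}{3}\right) = \left(\frac{1}{-8}\right)^{2} \left(-9 - \frac{2 \cdot 2 i \sqrt{7}}{3}\right) = \left(- \frac{1}{8}\right)^{2} \left(-9 - \frac{4 i \sqrt{7}}{3}\right) = \frac{-9 - \frac{4 i \sqrt{7}}{3}}{64} = - \frac{9}{64} - \frac{i \sqrt{7}}{48}$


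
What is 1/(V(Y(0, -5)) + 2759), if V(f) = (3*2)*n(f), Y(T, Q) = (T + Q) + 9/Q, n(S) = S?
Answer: 5/13591 ≈ 0.00036789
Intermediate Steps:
Y(T, Q) = Q + T + 9/Q (Y(T, Q) = (Q + T) + 9/Q = Q + T + 9/Q)
V(f) = 6*f (V(f) = (3*2)*f = 6*f)
1/(V(Y(0, -5)) + 2759) = 1/(6*(-5 + 0 + 9/(-5)) + 2759) = 1/(6*(-5 + 0 + 9*(-⅕)) + 2759) = 1/(6*(-5 + 0 - 9/5) + 2759) = 1/(6*(-34/5) + 2759) = 1/(-204/5 + 2759) = 1/(13591/5) = 5/13591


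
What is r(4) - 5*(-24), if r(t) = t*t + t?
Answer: 140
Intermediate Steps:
r(t) = t + t**2 (r(t) = t**2 + t = t + t**2)
r(4) - 5*(-24) = 4*(1 + 4) - 5*(-24) = 4*5 + 120 = 20 + 120 = 140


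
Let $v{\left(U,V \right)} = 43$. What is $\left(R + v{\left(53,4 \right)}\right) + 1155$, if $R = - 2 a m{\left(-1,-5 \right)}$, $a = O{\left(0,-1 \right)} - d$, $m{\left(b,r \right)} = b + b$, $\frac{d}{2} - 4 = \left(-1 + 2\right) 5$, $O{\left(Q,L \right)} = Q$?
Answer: $1126$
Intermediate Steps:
$d = 18$ ($d = 8 + 2 \left(-1 + 2\right) 5 = 8 + 2 \cdot 1 \cdot 5 = 8 + 2 \cdot 5 = 8 + 10 = 18$)
$m{\left(b,r \right)} = 2 b$
$a = -18$ ($a = 0 - 18 = -18$)
$R = -72$ ($R = \left(-2\right) \left(-18\right) 2 \left(-1\right) = 36 \left(-2\right) = -72$)
$\left(R + v{\left(53,4 \right)}\right) + 1155 = \left(-72 + 43\right) + 1155 = -29 + 1155 = 1126$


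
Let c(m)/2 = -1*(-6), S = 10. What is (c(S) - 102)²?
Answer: 8100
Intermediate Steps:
c(m) = 12 (c(m) = 2*(-1*(-6)) = 2*6 = 12)
(c(S) - 102)² = (12 - 102)² = (-90)² = 8100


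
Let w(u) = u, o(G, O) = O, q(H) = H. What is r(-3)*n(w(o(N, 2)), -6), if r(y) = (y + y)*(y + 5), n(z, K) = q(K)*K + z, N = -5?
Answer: -456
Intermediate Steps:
n(z, K) = z + K**2 (n(z, K) = K*K + z = K**2 + z = z + K**2)
r(y) = 2*y*(5 + y) (r(y) = (2*y)*(5 + y) = 2*y*(5 + y))
r(-3)*n(w(o(N, 2)), -6) = (2*(-3)*(5 - 3))*(2 + (-6)**2) = (2*(-3)*2)*(2 + 36) = -12*38 = -456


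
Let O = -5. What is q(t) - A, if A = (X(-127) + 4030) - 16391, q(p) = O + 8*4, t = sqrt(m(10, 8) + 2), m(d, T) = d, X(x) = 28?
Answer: 12360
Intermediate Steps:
t = 2*sqrt(3) (t = sqrt(10 + 2) = sqrt(12) = 2*sqrt(3) ≈ 3.4641)
q(p) = 27 (q(p) = -5 + 8*4 = -5 + 32 = 27)
A = -12333 (A = (28 + 4030) - 16391 = 4058 - 16391 = -12333)
q(t) - A = 27 - 1*(-12333) = 27 + 12333 = 12360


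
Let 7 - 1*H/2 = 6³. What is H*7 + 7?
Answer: -2919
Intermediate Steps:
H = -418 (H = 14 - 2*6³ = 14 - 2*216 = 14 - 432 = -418)
H*7 + 7 = -418*7 + 7 = -2926 + 7 = -2919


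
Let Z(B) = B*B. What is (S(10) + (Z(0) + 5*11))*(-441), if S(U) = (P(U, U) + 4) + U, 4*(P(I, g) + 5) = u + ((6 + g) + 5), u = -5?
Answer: -29988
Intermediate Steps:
Z(B) = B**2
P(I, g) = -7/2 + g/4 (P(I, g) = -5 + (-5 + ((6 + g) + 5))/4 = -5 + (-5 + (11 + g))/4 = -5 + (6 + g)/4 = -5 + (3/2 + g/4) = -7/2 + g/4)
S(U) = 1/2 + 5*U/4 (S(U) = ((-7/2 + U/4) + 4) + U = (1/2 + U/4) + U = 1/2 + 5*U/4)
(S(10) + (Z(0) + 5*11))*(-441) = ((1/2 + (5/4)*10) + (0**2 + 5*11))*(-441) = ((1/2 + 25/2) + (0 + 55))*(-441) = (13 + 55)*(-441) = 68*(-441) = -29988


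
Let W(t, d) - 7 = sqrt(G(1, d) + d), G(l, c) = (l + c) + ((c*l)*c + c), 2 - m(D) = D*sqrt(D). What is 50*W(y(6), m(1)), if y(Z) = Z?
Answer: 350 + 50*sqrt(5) ≈ 461.80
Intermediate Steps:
m(D) = 2 - D**(3/2) (m(D) = 2 - D*sqrt(D) = 2 - D**(3/2))
G(l, c) = l + 2*c + l*c**2 (G(l, c) = (c + l) + (l*c**2 + c) = (c + l) + (c + l*c**2) = l + 2*c + l*c**2)
W(t, d) = 7 + sqrt(1 + d**2 + 3*d) (W(t, d) = 7 + sqrt((1 + 2*d + 1*d**2) + d) = 7 + sqrt((1 + 2*d + d**2) + d) = 7 + sqrt((1 + d**2 + 2*d) + d) = 7 + sqrt(1 + d**2 + 3*d))
50*W(y(6), m(1)) = 50*(7 + sqrt(1 + (2 - 1**(3/2))**2 + 3*(2 - 1**(3/2)))) = 50*(7 + sqrt(1 + (2 - 1*1)**2 + 3*(2 - 1*1))) = 50*(7 + sqrt(1 + (2 - 1)**2 + 3*(2 - 1))) = 50*(7 + sqrt(1 + 1**2 + 3*1)) = 50*(7 + sqrt(1 + 1 + 3)) = 50*(7 + sqrt(5)) = 350 + 50*sqrt(5)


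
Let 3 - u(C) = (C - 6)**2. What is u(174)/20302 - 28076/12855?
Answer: -932779907/260982210 ≈ -3.5741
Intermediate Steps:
u(C) = 3 - (-6 + C)**2 (u(C) = 3 - (C - 6)**2 = 3 - (-6 + C)**2)
u(174)/20302 - 28076/12855 = (3 - (-6 + 174)**2)/20302 - 28076/12855 = (3 - 1*168**2)*(1/20302) - 28076*1/12855 = (3 - 1*28224)*(1/20302) - 28076/12855 = (3 - 28224)*(1/20302) - 28076/12855 = -28221*1/20302 - 28076/12855 = -28221/20302 - 28076/12855 = -932779907/260982210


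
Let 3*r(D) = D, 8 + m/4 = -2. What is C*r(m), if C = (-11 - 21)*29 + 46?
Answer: 11760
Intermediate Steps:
m = -40 (m = -32 + 4*(-2) = -32 - 8 = -40)
r(D) = D/3
C = -882 (C = -32*29 + 46 = -928 + 46 = -882)
C*r(m) = -294*(-40) = -882*(-40/3) = 11760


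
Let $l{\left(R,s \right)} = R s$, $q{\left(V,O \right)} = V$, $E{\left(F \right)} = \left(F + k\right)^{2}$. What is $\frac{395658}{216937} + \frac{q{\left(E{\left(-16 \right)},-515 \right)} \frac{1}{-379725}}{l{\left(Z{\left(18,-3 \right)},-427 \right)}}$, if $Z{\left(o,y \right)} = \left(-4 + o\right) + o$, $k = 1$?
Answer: $\frac{230016388893}{126116656736} \approx 1.8238$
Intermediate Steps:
$Z{\left(o,y \right)} = -4 + 2 o$
$E{\left(F \right)} = \left(1 + F\right)^{2}$ ($E{\left(F \right)} = \left(F + 1\right)^{2} = \left(1 + F\right)^{2}$)
$\frac{395658}{216937} + \frac{q{\left(E{\left(-16 \right)},-515 \right)} \frac{1}{-379725}}{l{\left(Z{\left(18,-3 \right)},-427 \right)}} = \frac{395658}{216937} + \frac{\left(1 - 16\right)^{2} \frac{1}{-379725}}{\left(-4 + 2 \cdot 18\right) \left(-427\right)} = 395658 \cdot \frac{1}{216937} + \frac{\left(-15\right)^{2} \left(- \frac{1}{379725}\right)}{\left(-4 + 36\right) \left(-427\right)} = \frac{23274}{12761} + \frac{225 \left(- \frac{1}{379725}\right)}{32 \left(-427\right)} = \frac{23274}{12761} - \frac{3}{5063 \left(-13664\right)} = \frac{23274}{12761} - - \frac{3}{69180832} = \frac{23274}{12761} + \frac{3}{69180832} = \frac{230016388893}{126116656736}$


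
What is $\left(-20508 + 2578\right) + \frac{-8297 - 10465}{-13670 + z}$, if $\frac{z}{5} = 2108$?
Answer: $- \frac{28051069}{1565} \approx -17924.0$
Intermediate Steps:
$z = 10540$ ($z = 5 \cdot 2108 = 10540$)
$\left(-20508 + 2578\right) + \frac{-8297 - 10465}{-13670 + z} = \left(-20508 + 2578\right) + \frac{-8297 - 10465}{-13670 + 10540} = -17930 - \frac{18762}{-3130} = -17930 - - \frac{9381}{1565} = -17930 + \frac{9381}{1565} = - \frac{28051069}{1565}$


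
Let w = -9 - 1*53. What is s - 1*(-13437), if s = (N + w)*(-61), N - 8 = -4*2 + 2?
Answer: 17097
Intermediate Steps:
N = 2 (N = 8 + (-4*2 + 2) = 8 + (-8 + 2) = 8 - 6 = 2)
w = -62 (w = -9 - 53 = -62)
s = 3660 (s = (2 - 62)*(-61) = -60*(-61) = 3660)
s - 1*(-13437) = 3660 - 1*(-13437) = 3660 + 13437 = 17097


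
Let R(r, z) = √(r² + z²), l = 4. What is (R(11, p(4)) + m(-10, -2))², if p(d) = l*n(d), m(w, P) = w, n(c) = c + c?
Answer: (10 - √1145)² ≈ 568.24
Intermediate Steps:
n(c) = 2*c
p(d) = 8*d (p(d) = 4*(2*d) = 8*d)
(R(11, p(4)) + m(-10, -2))² = (√(11² + (8*4)²) - 10)² = (√(121 + 32²) - 10)² = (√(121 + 1024) - 10)² = (√1145 - 10)² = (-10 + √1145)²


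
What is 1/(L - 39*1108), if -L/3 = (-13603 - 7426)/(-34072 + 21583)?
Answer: -4163/179912585 ≈ -2.3139e-5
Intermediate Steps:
L = -21029/4163 (L = -3*(-13603 - 7426)/(-34072 + 21583) = -(-63087)/(-12489) = -(-63087)*(-1)/12489 = -3*21029/12489 = -21029/4163 ≈ -5.0514)
1/(L - 39*1108) = 1/(-21029/4163 - 39*1108) = 1/(-21029/4163 - 43212) = 1/(-179912585/4163) = -4163/179912585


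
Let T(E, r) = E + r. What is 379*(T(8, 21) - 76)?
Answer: -17813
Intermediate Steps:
379*(T(8, 21) - 76) = 379*((8 + 21) - 76) = 379*(29 - 76) = 379*(-47) = -17813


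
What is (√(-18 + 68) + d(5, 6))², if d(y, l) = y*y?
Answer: 675 + 250*√2 ≈ 1028.6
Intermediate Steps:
d(y, l) = y²
(√(-18 + 68) + d(5, 6))² = (√(-18 + 68) + 5²)² = (√50 + 25)² = (5*√2 + 25)² = (25 + 5*√2)²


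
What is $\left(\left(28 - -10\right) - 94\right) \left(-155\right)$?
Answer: $8680$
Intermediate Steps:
$\left(\left(28 - -10\right) - 94\right) \left(-155\right) = \left(\left(28 + 10\right) - 94\right) \left(-155\right) = \left(38 - 94\right) \left(-155\right) = \left(-56\right) \left(-155\right) = 8680$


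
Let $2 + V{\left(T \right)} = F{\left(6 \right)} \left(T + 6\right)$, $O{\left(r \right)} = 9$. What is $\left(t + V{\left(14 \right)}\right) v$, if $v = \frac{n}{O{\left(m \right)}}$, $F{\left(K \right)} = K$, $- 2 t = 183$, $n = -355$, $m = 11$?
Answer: $- \frac{18815}{18} \approx -1045.3$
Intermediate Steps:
$t = - \frac{183}{2}$ ($t = \left(- \frac{1}{2}\right) 183 = - \frac{183}{2} \approx -91.5$)
$v = - \frac{355}{9} \approx -39.444$
$V{\left(T \right)} = 34 + 6 T$ ($V{\left(T \right)} = -2 + 6 \left(T + 6\right) = -2 + 6 \left(6 + T\right) = -2 + \left(36 + 6 T\right) = 34 + 6 T$)
$\left(t + V{\left(14 \right)}\right) v = \left(- \frac{183}{2} + \left(34 + 6 \cdot 14\right)\right) \left(- \frac{355}{9}\right) = \left(- \frac{183}{2} + \left(34 + 84\right)\right) \left(- \frac{355}{9}\right) = \left(- \frac{183}{2} + 118\right) \left(- \frac{355}{9}\right) = \frac{53}{2} \left(- \frac{355}{9}\right) = - \frac{18815}{18}$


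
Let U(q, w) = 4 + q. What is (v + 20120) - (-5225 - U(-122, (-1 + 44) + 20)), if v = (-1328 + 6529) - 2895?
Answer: 27533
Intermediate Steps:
v = 2306 (v = 5201 - 2895 = 2306)
(v + 20120) - (-5225 - U(-122, (-1 + 44) + 20)) = (2306 + 20120) - (-5225 - (4 - 122)) = 22426 - (-5225 - 1*(-118)) = 22426 - (-5225 + 118) = 22426 - 1*(-5107) = 22426 + 5107 = 27533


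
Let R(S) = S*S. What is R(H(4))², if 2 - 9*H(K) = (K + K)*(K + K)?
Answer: 14776336/6561 ≈ 2252.1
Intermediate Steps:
H(K) = 2/9 - 4*K²/9 (H(K) = 2/9 - (K + K)*(K + K)/9 = 2/9 - 2*K*2*K/9 = 2/9 - 4*K²/9)
R(S) = S²
R(H(4))² = ((2/9 - 4/9*4²)²)² = ((2/9 - 4/9*16)²)² = ((2/9 - 64/9)²)² = ((-62/9)²)² = (3844/81)² = 14776336/6561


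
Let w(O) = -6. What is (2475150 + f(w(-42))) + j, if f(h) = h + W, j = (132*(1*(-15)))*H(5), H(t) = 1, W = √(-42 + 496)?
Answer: 2473164 + √454 ≈ 2.4732e+6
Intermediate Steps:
W = √454 ≈ 21.307
j = -1980 (j = (132*(1*(-15)))*1 = (132*(-15))*1 = -1980*1 = -1980)
f(h) = h + √454
(2475150 + f(w(-42))) + j = (2475150 + (-6 + √454)) - 1980 = (2475144 + √454) - 1980 = 2473164 + √454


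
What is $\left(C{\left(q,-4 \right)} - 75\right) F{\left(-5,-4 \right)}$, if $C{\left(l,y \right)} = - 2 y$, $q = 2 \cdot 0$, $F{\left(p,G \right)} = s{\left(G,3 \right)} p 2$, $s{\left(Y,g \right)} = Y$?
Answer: $-2680$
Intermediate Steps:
$F{\left(p,G \right)} = 2 G p$ ($F{\left(p,G \right)} = G p 2 = 2 G p$)
$q = 0$
$\left(C{\left(q,-4 \right)} - 75\right) F{\left(-5,-4 \right)} = \left(\left(-2\right) \left(-4\right) - 75\right) 2 \left(-4\right) \left(-5\right) = \left(8 - 75\right) 40 = \left(-67\right) 40 = -2680$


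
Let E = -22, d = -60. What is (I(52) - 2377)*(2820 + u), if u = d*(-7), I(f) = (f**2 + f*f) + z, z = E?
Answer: 9749160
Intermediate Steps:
z = -22
I(f) = -22 + 2*f**2 (I(f) = (f**2 + f*f) - 22 = (f**2 + f**2) - 22 = 2*f**2 - 22 = -22 + 2*f**2)
u = 420 (u = -60*(-7) = 420)
(I(52) - 2377)*(2820 + u) = ((-22 + 2*52**2) - 2377)*(2820 + 420) = ((-22 + 2*2704) - 2377)*3240 = ((-22 + 5408) - 2377)*3240 = (5386 - 2377)*3240 = 3009*3240 = 9749160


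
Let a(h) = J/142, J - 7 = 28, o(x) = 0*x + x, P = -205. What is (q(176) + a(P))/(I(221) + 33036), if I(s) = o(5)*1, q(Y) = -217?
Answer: -30779/4691822 ≈ -0.0065601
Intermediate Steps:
o(x) = x (o(x) = 0 + x = x)
J = 35 (J = 7 + 28 = 35)
a(h) = 35/142
I(s) = 5 (I(s) = 5*1 = 5)
(q(176) + a(P))/(I(221) + 33036) = (-217 + 35/142)/(5 + 33036) = -30779/142/33041 = -30779/142*1/33041 = -30779/4691822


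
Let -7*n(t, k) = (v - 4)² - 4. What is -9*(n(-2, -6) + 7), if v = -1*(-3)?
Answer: -468/7 ≈ -66.857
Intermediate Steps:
v = 3
n(t, k) = 3/7 (n(t, k) = -((3 - 4)² - 4)/7 = -((-1)² - 4)/7 = -(1 - 4)/7 = -⅐*(-3) = 3/7)
-9*(n(-2, -6) + 7) = -9*(3/7 + 7) = -9*52/7 = -468/7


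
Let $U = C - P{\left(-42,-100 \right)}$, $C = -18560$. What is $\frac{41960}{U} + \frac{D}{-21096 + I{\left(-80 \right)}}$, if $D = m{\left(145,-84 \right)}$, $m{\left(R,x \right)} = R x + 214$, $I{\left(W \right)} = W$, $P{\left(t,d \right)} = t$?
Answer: $- \frac{166739643}{98034292} \approx -1.7008$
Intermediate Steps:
$m{\left(R,x \right)} = 214 + R x$
$U = -18518$ ($U = -18560 - -42 = -18560 + 42 = -18518$)
$D = -11966$ ($D = 214 + 145 \left(-84\right) = 214 - 12180 = -11966$)
$\frac{41960}{U} + \frac{D}{-21096 + I{\left(-80 \right)}} = \frac{41960}{-18518} - \frac{11966}{-21096 - 80} = 41960 \left(- \frac{1}{18518}\right) - \frac{11966}{-21176} = - \frac{20980}{9259} - - \frac{5983}{10588} = - \frac{20980}{9259} + \frac{5983}{10588} = - \frac{166739643}{98034292}$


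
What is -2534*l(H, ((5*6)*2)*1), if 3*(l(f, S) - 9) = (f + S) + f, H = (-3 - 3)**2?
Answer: -134302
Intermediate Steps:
H = 36 (H = (-6)**2 = 36)
l(f, S) = 9 + S/3 + 2*f/3 (l(f, S) = 9 + ((f + S) + f)/3 = 9 + ((S + f) + f)/3 = 9 + (S + 2*f)/3 = 9 + (S/3 + 2*f/3) = 9 + S/3 + 2*f/3)
-2534*l(H, ((5*6)*2)*1) = -2534*(9 + (((5*6)*2)*1)/3 + (2/3)*36) = -2534*(9 + ((30*2)*1)/3 + 24) = -2534*(9 + (60*1)/3 + 24) = -2534*(9 + (1/3)*60 + 24) = -2534*(9 + 20 + 24) = -2534*53 = -134302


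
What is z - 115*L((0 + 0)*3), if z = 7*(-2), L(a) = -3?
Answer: 331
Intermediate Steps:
z = -14
z - 115*L((0 + 0)*3) = -14 - 115*(-3) = -14 + 345 = 331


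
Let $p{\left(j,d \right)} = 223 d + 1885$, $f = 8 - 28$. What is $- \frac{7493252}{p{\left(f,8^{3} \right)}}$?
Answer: $- \frac{7493252}{116061} \approx -64.563$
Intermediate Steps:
$f = -20$ ($f = 8 - 28 = -20$)
$p{\left(j,d \right)} = 1885 + 223 d$
$- \frac{7493252}{p{\left(f,8^{3} \right)}} = - \frac{7493252}{1885 + 223 \cdot 8^{3}} = - \frac{7493252}{1885 + 223 \cdot 512} = - \frac{7493252}{1885 + 114176} = - \frac{7493252}{116061}$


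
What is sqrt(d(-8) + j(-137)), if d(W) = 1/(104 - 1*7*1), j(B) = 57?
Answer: sqrt(536410)/97 ≈ 7.5505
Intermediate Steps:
d(W) = 1/97 (d(W) = 1/(104 - 7*1) = 1/(104 - 7) = 1/97)
sqrt(d(-8) + j(-137)) = sqrt(1/97 + 57) = sqrt(5530/97) = sqrt(536410)/97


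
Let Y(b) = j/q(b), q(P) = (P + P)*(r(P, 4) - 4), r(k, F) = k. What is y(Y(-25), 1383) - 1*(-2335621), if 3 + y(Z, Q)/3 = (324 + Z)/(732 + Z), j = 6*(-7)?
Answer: 413153648395/176893 ≈ 2.3356e+6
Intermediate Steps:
j = -42
q(P) = 2*P*(-4 + P) (q(P) = (P + P)*(P - 4) = (2*P)*(-4 + P) = 2*P*(-4 + P))
Y(b) = -21/(b*(-4 + b)) (Y(b) = -42*1/(2*b*(-4 + b)) = -21/(b*(-4 + b)))
y(Z, Q) = -9 + 3*(324 + Z)/(732 + Z) (y(Z, Q) = -9 + 3*((324 + Z)/(732 + Z)) = -9 + 3*(324 + Z)/(732 + Z))
y(Y(-25), 1383) - 1*(-2335621) = 6*(-936 - (-21)/((-25)*(-4 - 25)))/(732 - 21/(-25*(-4 - 25))) - 1*(-2335621) = 6*(-936 - (-21)*(-1)/(25*(-29)))/(732 - 21*(-1/25)/(-29)) + 2335621 = 6*(-936 - (-21)*(-1)*(-1)/(25*29))/(732 - 21*(-1/25)*(-1/29)) + 2335621 = 6*(-936 - 1*(-21/725))/(732 - 21/725) + 2335621 = 6*(-936 + 21/725)/(530679/725) + 2335621 = 6*(725/530679)*(-678579/725) + 2335621 = -1357158/176893 + 2335621 = 413153648395/176893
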